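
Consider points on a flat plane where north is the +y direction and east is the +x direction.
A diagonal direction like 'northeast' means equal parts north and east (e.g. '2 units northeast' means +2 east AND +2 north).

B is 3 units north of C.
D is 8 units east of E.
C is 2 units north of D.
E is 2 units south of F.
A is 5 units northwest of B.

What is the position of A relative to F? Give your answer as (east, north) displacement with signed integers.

Place F at the origin (east=0, north=0).
  E is 2 units south of F: delta (east=+0, north=-2); E at (east=0, north=-2).
  D is 8 units east of E: delta (east=+8, north=+0); D at (east=8, north=-2).
  C is 2 units north of D: delta (east=+0, north=+2); C at (east=8, north=0).
  B is 3 units north of C: delta (east=+0, north=+3); B at (east=8, north=3).
  A is 5 units northwest of B: delta (east=-5, north=+5); A at (east=3, north=8).
Therefore A relative to F: (east=3, north=8).

Answer: A is at (east=3, north=8) relative to F.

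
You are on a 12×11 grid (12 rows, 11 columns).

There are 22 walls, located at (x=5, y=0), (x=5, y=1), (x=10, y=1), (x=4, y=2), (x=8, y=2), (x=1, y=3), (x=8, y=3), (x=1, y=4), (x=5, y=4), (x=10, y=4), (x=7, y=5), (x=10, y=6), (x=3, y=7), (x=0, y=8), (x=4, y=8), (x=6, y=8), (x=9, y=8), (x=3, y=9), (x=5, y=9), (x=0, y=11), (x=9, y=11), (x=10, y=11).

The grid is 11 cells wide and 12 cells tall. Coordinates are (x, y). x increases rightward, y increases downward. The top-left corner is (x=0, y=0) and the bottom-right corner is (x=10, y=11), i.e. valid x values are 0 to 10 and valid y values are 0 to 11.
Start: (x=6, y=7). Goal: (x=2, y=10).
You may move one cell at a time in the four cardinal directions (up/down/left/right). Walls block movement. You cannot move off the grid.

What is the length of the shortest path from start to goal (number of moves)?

BFS from (x=6, y=7) until reaching (x=2, y=10):
  Distance 0: (x=6, y=7)
  Distance 1: (x=6, y=6), (x=5, y=7), (x=7, y=7)
  Distance 2: (x=6, y=5), (x=5, y=6), (x=7, y=6), (x=4, y=7), (x=8, y=7), (x=5, y=8), (x=7, y=8)
  Distance 3: (x=6, y=4), (x=5, y=5), (x=4, y=6), (x=8, y=6), (x=9, y=7), (x=8, y=8), (x=7, y=9)
  Distance 4: (x=6, y=3), (x=7, y=4), (x=4, y=5), (x=8, y=5), (x=3, y=6), (x=9, y=6), (x=10, y=7), (x=6, y=9), (x=8, y=9), (x=7, y=10)
  Distance 5: (x=6, y=2), (x=5, y=3), (x=7, y=3), (x=4, y=4), (x=8, y=4), (x=3, y=5), (x=9, y=5), (x=2, y=6), (x=10, y=8), (x=9, y=9), (x=6, y=10), (x=8, y=10), (x=7, y=11)
  Distance 6: (x=6, y=1), (x=5, y=2), (x=7, y=2), (x=4, y=3), (x=3, y=4), (x=9, y=4), (x=2, y=5), (x=10, y=5), (x=1, y=6), (x=2, y=7), (x=10, y=9), (x=5, y=10), (x=9, y=10), (x=6, y=11), (x=8, y=11)
  Distance 7: (x=6, y=0), (x=7, y=1), (x=3, y=3), (x=9, y=3), (x=2, y=4), (x=1, y=5), (x=0, y=6), (x=1, y=7), (x=2, y=8), (x=4, y=10), (x=10, y=10), (x=5, y=11)
  Distance 8: (x=7, y=0), (x=8, y=1), (x=3, y=2), (x=9, y=2), (x=2, y=3), (x=10, y=3), (x=0, y=5), (x=0, y=7), (x=1, y=8), (x=3, y=8), (x=2, y=9), (x=4, y=9), (x=3, y=10), (x=4, y=11)
  Distance 9: (x=8, y=0), (x=3, y=1), (x=9, y=1), (x=2, y=2), (x=10, y=2), (x=0, y=4), (x=1, y=9), (x=2, y=10), (x=3, y=11)  <- goal reached here
One shortest path (9 moves): (x=6, y=7) -> (x=5, y=7) -> (x=4, y=7) -> (x=4, y=6) -> (x=3, y=6) -> (x=2, y=6) -> (x=2, y=7) -> (x=2, y=8) -> (x=2, y=9) -> (x=2, y=10)

Answer: Shortest path length: 9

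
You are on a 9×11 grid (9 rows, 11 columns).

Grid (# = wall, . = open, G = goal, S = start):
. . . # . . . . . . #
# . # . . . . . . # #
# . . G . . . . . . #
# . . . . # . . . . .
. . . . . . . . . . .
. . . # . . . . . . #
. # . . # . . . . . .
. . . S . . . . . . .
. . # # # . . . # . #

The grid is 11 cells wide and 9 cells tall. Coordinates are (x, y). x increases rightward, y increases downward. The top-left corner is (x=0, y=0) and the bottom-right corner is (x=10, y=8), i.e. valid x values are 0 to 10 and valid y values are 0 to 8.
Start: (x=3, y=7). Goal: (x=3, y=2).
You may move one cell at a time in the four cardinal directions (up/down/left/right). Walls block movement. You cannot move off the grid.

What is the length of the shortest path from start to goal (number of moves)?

Answer: Shortest path length: 7

Derivation:
BFS from (x=3, y=7) until reaching (x=3, y=2):
  Distance 0: (x=3, y=7)
  Distance 1: (x=3, y=6), (x=2, y=7), (x=4, y=7)
  Distance 2: (x=2, y=6), (x=1, y=7), (x=5, y=7)
  Distance 3: (x=2, y=5), (x=5, y=6), (x=0, y=7), (x=6, y=7), (x=1, y=8), (x=5, y=8)
  Distance 4: (x=2, y=4), (x=1, y=5), (x=5, y=5), (x=0, y=6), (x=6, y=6), (x=7, y=7), (x=0, y=8), (x=6, y=8)
  Distance 5: (x=2, y=3), (x=1, y=4), (x=3, y=4), (x=5, y=4), (x=0, y=5), (x=4, y=5), (x=6, y=5), (x=7, y=6), (x=8, y=7), (x=7, y=8)
  Distance 6: (x=2, y=2), (x=1, y=3), (x=3, y=3), (x=0, y=4), (x=4, y=4), (x=6, y=4), (x=7, y=5), (x=8, y=6), (x=9, y=7)
  Distance 7: (x=1, y=2), (x=3, y=2), (x=4, y=3), (x=6, y=3), (x=7, y=4), (x=8, y=5), (x=9, y=6), (x=10, y=7), (x=9, y=8)  <- goal reached here
One shortest path (7 moves): (x=3, y=7) -> (x=2, y=7) -> (x=2, y=6) -> (x=2, y=5) -> (x=2, y=4) -> (x=3, y=4) -> (x=3, y=3) -> (x=3, y=2)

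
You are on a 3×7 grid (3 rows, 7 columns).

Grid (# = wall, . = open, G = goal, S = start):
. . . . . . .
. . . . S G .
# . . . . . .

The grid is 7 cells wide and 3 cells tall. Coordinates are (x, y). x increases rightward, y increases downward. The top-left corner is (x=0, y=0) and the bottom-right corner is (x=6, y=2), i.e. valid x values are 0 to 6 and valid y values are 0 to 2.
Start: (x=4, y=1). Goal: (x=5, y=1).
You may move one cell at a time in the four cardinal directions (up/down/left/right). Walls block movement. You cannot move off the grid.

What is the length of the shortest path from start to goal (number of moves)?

Answer: Shortest path length: 1

Derivation:
BFS from (x=4, y=1) until reaching (x=5, y=1):
  Distance 0: (x=4, y=1)
  Distance 1: (x=4, y=0), (x=3, y=1), (x=5, y=1), (x=4, y=2)  <- goal reached here
One shortest path (1 moves): (x=4, y=1) -> (x=5, y=1)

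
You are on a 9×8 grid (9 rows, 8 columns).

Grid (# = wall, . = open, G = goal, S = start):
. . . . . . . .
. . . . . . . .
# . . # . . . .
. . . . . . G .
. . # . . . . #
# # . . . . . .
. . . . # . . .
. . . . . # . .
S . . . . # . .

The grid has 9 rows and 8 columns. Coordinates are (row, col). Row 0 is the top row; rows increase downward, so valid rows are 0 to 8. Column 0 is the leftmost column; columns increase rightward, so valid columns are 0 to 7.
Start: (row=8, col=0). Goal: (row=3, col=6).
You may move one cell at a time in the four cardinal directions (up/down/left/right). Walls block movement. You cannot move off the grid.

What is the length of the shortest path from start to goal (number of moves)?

Answer: Shortest path length: 11

Derivation:
BFS from (row=8, col=0) until reaching (row=3, col=6):
  Distance 0: (row=8, col=0)
  Distance 1: (row=7, col=0), (row=8, col=1)
  Distance 2: (row=6, col=0), (row=7, col=1), (row=8, col=2)
  Distance 3: (row=6, col=1), (row=7, col=2), (row=8, col=3)
  Distance 4: (row=6, col=2), (row=7, col=3), (row=8, col=4)
  Distance 5: (row=5, col=2), (row=6, col=3), (row=7, col=4)
  Distance 6: (row=5, col=3)
  Distance 7: (row=4, col=3), (row=5, col=4)
  Distance 8: (row=3, col=3), (row=4, col=4), (row=5, col=5)
  Distance 9: (row=3, col=2), (row=3, col=4), (row=4, col=5), (row=5, col=6), (row=6, col=5)
  Distance 10: (row=2, col=2), (row=2, col=4), (row=3, col=1), (row=3, col=5), (row=4, col=6), (row=5, col=7), (row=6, col=6)
  Distance 11: (row=1, col=2), (row=1, col=4), (row=2, col=1), (row=2, col=5), (row=3, col=0), (row=3, col=6), (row=4, col=1), (row=6, col=7), (row=7, col=6)  <- goal reached here
One shortest path (11 moves): (row=8, col=0) -> (row=8, col=1) -> (row=8, col=2) -> (row=8, col=3) -> (row=7, col=3) -> (row=6, col=3) -> (row=5, col=3) -> (row=5, col=4) -> (row=5, col=5) -> (row=5, col=6) -> (row=4, col=6) -> (row=3, col=6)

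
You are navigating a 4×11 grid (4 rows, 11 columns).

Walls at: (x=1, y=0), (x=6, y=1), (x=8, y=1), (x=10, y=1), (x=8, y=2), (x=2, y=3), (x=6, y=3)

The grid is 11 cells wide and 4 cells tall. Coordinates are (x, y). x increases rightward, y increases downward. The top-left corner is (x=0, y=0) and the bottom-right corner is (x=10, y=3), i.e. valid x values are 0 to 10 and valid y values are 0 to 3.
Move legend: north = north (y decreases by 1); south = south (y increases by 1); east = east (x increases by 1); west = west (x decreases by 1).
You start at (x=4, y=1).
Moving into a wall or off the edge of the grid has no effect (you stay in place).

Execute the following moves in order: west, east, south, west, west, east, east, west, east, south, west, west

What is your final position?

Answer: Final position: (x=3, y=3)

Derivation:
Start: (x=4, y=1)
  west (west): (x=4, y=1) -> (x=3, y=1)
  east (east): (x=3, y=1) -> (x=4, y=1)
  south (south): (x=4, y=1) -> (x=4, y=2)
  west (west): (x=4, y=2) -> (x=3, y=2)
  west (west): (x=3, y=2) -> (x=2, y=2)
  east (east): (x=2, y=2) -> (x=3, y=2)
  east (east): (x=3, y=2) -> (x=4, y=2)
  west (west): (x=4, y=2) -> (x=3, y=2)
  east (east): (x=3, y=2) -> (x=4, y=2)
  south (south): (x=4, y=2) -> (x=4, y=3)
  west (west): (x=4, y=3) -> (x=3, y=3)
  west (west): blocked, stay at (x=3, y=3)
Final: (x=3, y=3)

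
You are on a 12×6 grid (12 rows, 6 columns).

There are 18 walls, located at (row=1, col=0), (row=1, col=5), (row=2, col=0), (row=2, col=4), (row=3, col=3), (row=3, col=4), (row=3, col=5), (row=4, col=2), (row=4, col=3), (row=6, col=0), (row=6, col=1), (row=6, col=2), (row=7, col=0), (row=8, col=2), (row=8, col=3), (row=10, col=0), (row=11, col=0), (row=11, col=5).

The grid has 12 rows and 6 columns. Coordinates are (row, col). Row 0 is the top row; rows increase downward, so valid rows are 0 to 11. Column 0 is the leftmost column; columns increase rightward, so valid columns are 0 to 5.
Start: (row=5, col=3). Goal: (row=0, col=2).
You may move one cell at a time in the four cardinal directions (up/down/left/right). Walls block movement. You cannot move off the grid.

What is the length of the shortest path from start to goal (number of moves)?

Answer: Shortest path length: 8

Derivation:
BFS from (row=5, col=3) until reaching (row=0, col=2):
  Distance 0: (row=5, col=3)
  Distance 1: (row=5, col=2), (row=5, col=4), (row=6, col=3)
  Distance 2: (row=4, col=4), (row=5, col=1), (row=5, col=5), (row=6, col=4), (row=7, col=3)
  Distance 3: (row=4, col=1), (row=4, col=5), (row=5, col=0), (row=6, col=5), (row=7, col=2), (row=7, col=4)
  Distance 4: (row=3, col=1), (row=4, col=0), (row=7, col=1), (row=7, col=5), (row=8, col=4)
  Distance 5: (row=2, col=1), (row=3, col=0), (row=3, col=2), (row=8, col=1), (row=8, col=5), (row=9, col=4)
  Distance 6: (row=1, col=1), (row=2, col=2), (row=8, col=0), (row=9, col=1), (row=9, col=3), (row=9, col=5), (row=10, col=4)
  Distance 7: (row=0, col=1), (row=1, col=2), (row=2, col=3), (row=9, col=0), (row=9, col=2), (row=10, col=1), (row=10, col=3), (row=10, col=5), (row=11, col=4)
  Distance 8: (row=0, col=0), (row=0, col=2), (row=1, col=3), (row=10, col=2), (row=11, col=1), (row=11, col=3)  <- goal reached here
One shortest path (8 moves): (row=5, col=3) -> (row=5, col=2) -> (row=5, col=1) -> (row=4, col=1) -> (row=3, col=1) -> (row=3, col=2) -> (row=2, col=2) -> (row=1, col=2) -> (row=0, col=2)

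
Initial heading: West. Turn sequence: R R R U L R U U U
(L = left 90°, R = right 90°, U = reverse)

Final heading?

Start: West
  R (right (90° clockwise)) -> North
  R (right (90° clockwise)) -> East
  R (right (90° clockwise)) -> South
  U (U-turn (180°)) -> North
  L (left (90° counter-clockwise)) -> West
  R (right (90° clockwise)) -> North
  U (U-turn (180°)) -> South
  U (U-turn (180°)) -> North
  U (U-turn (180°)) -> South
Final: South

Answer: Final heading: South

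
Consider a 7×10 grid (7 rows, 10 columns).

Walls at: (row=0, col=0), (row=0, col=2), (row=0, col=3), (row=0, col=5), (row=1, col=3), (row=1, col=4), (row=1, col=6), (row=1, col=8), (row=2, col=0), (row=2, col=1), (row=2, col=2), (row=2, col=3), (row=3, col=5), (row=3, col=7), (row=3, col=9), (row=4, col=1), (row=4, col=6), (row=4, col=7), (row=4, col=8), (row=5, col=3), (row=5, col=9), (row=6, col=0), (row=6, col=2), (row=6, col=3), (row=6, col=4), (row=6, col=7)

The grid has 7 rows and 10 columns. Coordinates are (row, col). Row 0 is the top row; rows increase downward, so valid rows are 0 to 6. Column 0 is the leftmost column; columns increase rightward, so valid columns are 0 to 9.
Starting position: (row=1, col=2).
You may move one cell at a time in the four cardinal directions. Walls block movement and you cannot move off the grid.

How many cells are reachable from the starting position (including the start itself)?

BFS flood-fill from (row=1, col=2):
  Distance 0: (row=1, col=2)
  Distance 1: (row=1, col=1)
  Distance 2: (row=0, col=1), (row=1, col=0)
Total reachable: 4 (grid has 44 open cells total)

Answer: Reachable cells: 4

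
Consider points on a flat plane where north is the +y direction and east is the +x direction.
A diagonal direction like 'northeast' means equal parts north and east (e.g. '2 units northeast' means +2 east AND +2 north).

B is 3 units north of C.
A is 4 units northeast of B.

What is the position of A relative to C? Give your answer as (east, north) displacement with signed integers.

Answer: A is at (east=4, north=7) relative to C.

Derivation:
Place C at the origin (east=0, north=0).
  B is 3 units north of C: delta (east=+0, north=+3); B at (east=0, north=3).
  A is 4 units northeast of B: delta (east=+4, north=+4); A at (east=4, north=7).
Therefore A relative to C: (east=4, north=7).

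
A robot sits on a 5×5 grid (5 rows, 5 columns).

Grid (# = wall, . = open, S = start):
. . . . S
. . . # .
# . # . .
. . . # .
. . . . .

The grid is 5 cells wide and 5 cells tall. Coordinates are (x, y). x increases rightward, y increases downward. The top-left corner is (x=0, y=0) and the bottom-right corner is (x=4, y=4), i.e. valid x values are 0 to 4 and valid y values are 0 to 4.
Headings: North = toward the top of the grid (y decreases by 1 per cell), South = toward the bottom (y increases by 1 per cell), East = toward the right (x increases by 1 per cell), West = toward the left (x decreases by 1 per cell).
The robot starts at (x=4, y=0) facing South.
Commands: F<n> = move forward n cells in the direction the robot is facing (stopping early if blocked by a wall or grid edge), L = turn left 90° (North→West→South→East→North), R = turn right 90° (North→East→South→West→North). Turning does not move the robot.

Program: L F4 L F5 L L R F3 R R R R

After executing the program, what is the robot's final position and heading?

Start: (x=4, y=0), facing South
  L: turn left, now facing East
  F4: move forward 0/4 (blocked), now at (x=4, y=0)
  L: turn left, now facing North
  F5: move forward 0/5 (blocked), now at (x=4, y=0)
  L: turn left, now facing West
  L: turn left, now facing South
  R: turn right, now facing West
  F3: move forward 3, now at (x=1, y=0)
  R: turn right, now facing North
  R: turn right, now facing East
  R: turn right, now facing South
  R: turn right, now facing West
Final: (x=1, y=0), facing West

Answer: Final position: (x=1, y=0), facing West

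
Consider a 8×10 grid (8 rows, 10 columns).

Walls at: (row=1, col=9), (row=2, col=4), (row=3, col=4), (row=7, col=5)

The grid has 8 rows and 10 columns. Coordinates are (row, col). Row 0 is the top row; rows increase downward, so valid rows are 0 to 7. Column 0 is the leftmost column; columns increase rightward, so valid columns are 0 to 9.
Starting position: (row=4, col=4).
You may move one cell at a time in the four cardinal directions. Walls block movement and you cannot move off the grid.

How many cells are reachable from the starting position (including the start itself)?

BFS flood-fill from (row=4, col=4):
  Distance 0: (row=4, col=4)
  Distance 1: (row=4, col=3), (row=4, col=5), (row=5, col=4)
  Distance 2: (row=3, col=3), (row=3, col=5), (row=4, col=2), (row=4, col=6), (row=5, col=3), (row=5, col=5), (row=6, col=4)
  Distance 3: (row=2, col=3), (row=2, col=5), (row=3, col=2), (row=3, col=6), (row=4, col=1), (row=4, col=7), (row=5, col=2), (row=5, col=6), (row=6, col=3), (row=6, col=5), (row=7, col=4)
  Distance 4: (row=1, col=3), (row=1, col=5), (row=2, col=2), (row=2, col=6), (row=3, col=1), (row=3, col=7), (row=4, col=0), (row=4, col=8), (row=5, col=1), (row=5, col=7), (row=6, col=2), (row=6, col=6), (row=7, col=3)
  Distance 5: (row=0, col=3), (row=0, col=5), (row=1, col=2), (row=1, col=4), (row=1, col=6), (row=2, col=1), (row=2, col=7), (row=3, col=0), (row=3, col=8), (row=4, col=9), (row=5, col=0), (row=5, col=8), (row=6, col=1), (row=6, col=7), (row=7, col=2), (row=7, col=6)
  Distance 6: (row=0, col=2), (row=0, col=4), (row=0, col=6), (row=1, col=1), (row=1, col=7), (row=2, col=0), (row=2, col=8), (row=3, col=9), (row=5, col=9), (row=6, col=0), (row=6, col=8), (row=7, col=1), (row=7, col=7)
  Distance 7: (row=0, col=1), (row=0, col=7), (row=1, col=0), (row=1, col=8), (row=2, col=9), (row=6, col=9), (row=7, col=0), (row=7, col=8)
  Distance 8: (row=0, col=0), (row=0, col=8), (row=7, col=9)
  Distance 9: (row=0, col=9)
Total reachable: 76 (grid has 76 open cells total)

Answer: Reachable cells: 76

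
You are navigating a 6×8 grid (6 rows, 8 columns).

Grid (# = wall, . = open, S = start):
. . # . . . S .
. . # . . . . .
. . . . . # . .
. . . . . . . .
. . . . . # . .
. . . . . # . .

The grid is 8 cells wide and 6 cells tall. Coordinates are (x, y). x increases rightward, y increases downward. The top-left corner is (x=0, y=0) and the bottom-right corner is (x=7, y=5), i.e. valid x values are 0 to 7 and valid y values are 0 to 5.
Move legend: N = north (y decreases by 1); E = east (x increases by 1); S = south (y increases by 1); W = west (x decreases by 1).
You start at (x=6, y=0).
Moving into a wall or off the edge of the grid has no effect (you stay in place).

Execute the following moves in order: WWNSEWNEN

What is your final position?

Start: (x=6, y=0)
  W (west): (x=6, y=0) -> (x=5, y=0)
  W (west): (x=5, y=0) -> (x=4, y=0)
  N (north): blocked, stay at (x=4, y=0)
  S (south): (x=4, y=0) -> (x=4, y=1)
  E (east): (x=4, y=1) -> (x=5, y=1)
  W (west): (x=5, y=1) -> (x=4, y=1)
  N (north): (x=4, y=1) -> (x=4, y=0)
  E (east): (x=4, y=0) -> (x=5, y=0)
  N (north): blocked, stay at (x=5, y=0)
Final: (x=5, y=0)

Answer: Final position: (x=5, y=0)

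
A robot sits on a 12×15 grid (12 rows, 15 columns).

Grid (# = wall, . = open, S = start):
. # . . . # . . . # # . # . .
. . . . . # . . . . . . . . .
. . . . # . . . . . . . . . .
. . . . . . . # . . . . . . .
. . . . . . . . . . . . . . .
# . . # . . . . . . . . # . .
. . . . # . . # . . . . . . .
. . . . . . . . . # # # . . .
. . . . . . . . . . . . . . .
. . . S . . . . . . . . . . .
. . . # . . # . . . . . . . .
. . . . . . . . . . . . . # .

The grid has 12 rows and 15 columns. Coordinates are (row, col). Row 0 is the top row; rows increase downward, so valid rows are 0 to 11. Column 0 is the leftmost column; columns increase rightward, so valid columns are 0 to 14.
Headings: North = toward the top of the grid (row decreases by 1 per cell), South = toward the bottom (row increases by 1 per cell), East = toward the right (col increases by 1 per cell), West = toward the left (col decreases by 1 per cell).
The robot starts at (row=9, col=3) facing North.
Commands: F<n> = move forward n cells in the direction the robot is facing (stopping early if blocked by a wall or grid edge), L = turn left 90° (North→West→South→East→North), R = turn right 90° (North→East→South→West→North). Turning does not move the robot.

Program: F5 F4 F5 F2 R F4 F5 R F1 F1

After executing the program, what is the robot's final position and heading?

Answer: Final position: (row=8, col=3), facing South

Derivation:
Start: (row=9, col=3), facing North
  F5: move forward 3/5 (blocked), now at (row=6, col=3)
  F4: move forward 0/4 (blocked), now at (row=6, col=3)
  F5: move forward 0/5 (blocked), now at (row=6, col=3)
  F2: move forward 0/2 (blocked), now at (row=6, col=3)
  R: turn right, now facing East
  F4: move forward 0/4 (blocked), now at (row=6, col=3)
  F5: move forward 0/5 (blocked), now at (row=6, col=3)
  R: turn right, now facing South
  F1: move forward 1, now at (row=7, col=3)
  F1: move forward 1, now at (row=8, col=3)
Final: (row=8, col=3), facing South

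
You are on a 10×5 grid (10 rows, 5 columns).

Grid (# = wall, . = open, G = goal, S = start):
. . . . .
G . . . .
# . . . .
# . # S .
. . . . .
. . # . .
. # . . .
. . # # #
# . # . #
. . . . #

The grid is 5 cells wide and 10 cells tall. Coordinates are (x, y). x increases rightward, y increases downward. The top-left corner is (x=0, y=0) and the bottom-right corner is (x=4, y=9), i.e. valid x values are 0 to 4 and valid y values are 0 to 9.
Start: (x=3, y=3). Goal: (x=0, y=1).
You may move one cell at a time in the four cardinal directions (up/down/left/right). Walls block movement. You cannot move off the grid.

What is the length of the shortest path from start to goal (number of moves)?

Answer: Shortest path length: 5

Derivation:
BFS from (x=3, y=3) until reaching (x=0, y=1):
  Distance 0: (x=3, y=3)
  Distance 1: (x=3, y=2), (x=4, y=3), (x=3, y=4)
  Distance 2: (x=3, y=1), (x=2, y=2), (x=4, y=2), (x=2, y=4), (x=4, y=4), (x=3, y=5)
  Distance 3: (x=3, y=0), (x=2, y=1), (x=4, y=1), (x=1, y=2), (x=1, y=4), (x=4, y=5), (x=3, y=6)
  Distance 4: (x=2, y=0), (x=4, y=0), (x=1, y=1), (x=1, y=3), (x=0, y=4), (x=1, y=5), (x=2, y=6), (x=4, y=6)
  Distance 5: (x=1, y=0), (x=0, y=1), (x=0, y=5)  <- goal reached here
One shortest path (5 moves): (x=3, y=3) -> (x=3, y=2) -> (x=2, y=2) -> (x=1, y=2) -> (x=1, y=1) -> (x=0, y=1)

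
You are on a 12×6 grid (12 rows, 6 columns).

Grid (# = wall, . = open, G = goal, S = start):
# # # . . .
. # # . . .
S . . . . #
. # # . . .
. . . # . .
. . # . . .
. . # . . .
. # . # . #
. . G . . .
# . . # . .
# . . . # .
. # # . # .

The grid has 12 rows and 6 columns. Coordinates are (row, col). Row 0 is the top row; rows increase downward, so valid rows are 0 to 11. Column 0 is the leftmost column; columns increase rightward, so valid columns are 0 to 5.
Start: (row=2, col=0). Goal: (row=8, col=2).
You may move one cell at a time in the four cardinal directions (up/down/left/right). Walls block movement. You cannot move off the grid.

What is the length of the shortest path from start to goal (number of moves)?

Answer: Shortest path length: 8

Derivation:
BFS from (row=2, col=0) until reaching (row=8, col=2):
  Distance 0: (row=2, col=0)
  Distance 1: (row=1, col=0), (row=2, col=1), (row=3, col=0)
  Distance 2: (row=2, col=2), (row=4, col=0)
  Distance 3: (row=2, col=3), (row=4, col=1), (row=5, col=0)
  Distance 4: (row=1, col=3), (row=2, col=4), (row=3, col=3), (row=4, col=2), (row=5, col=1), (row=6, col=0)
  Distance 5: (row=0, col=3), (row=1, col=4), (row=3, col=4), (row=6, col=1), (row=7, col=0)
  Distance 6: (row=0, col=4), (row=1, col=5), (row=3, col=5), (row=4, col=4), (row=8, col=0)
  Distance 7: (row=0, col=5), (row=4, col=5), (row=5, col=4), (row=8, col=1)
  Distance 8: (row=5, col=3), (row=5, col=5), (row=6, col=4), (row=8, col=2), (row=9, col=1)  <- goal reached here
One shortest path (8 moves): (row=2, col=0) -> (row=3, col=0) -> (row=4, col=0) -> (row=5, col=0) -> (row=6, col=0) -> (row=7, col=0) -> (row=8, col=0) -> (row=8, col=1) -> (row=8, col=2)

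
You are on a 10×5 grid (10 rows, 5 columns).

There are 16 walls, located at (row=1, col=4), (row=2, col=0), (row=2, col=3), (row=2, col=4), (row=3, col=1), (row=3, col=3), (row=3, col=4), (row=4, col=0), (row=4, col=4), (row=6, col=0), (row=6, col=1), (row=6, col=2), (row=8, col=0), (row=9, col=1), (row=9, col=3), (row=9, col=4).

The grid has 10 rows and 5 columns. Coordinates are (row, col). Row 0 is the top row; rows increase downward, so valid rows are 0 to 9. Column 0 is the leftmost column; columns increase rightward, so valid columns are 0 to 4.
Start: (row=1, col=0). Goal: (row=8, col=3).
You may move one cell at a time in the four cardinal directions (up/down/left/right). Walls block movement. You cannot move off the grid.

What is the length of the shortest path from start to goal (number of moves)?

BFS from (row=1, col=0) until reaching (row=8, col=3):
  Distance 0: (row=1, col=0)
  Distance 1: (row=0, col=0), (row=1, col=1)
  Distance 2: (row=0, col=1), (row=1, col=2), (row=2, col=1)
  Distance 3: (row=0, col=2), (row=1, col=3), (row=2, col=2)
  Distance 4: (row=0, col=3), (row=3, col=2)
  Distance 5: (row=0, col=4), (row=4, col=2)
  Distance 6: (row=4, col=1), (row=4, col=3), (row=5, col=2)
  Distance 7: (row=5, col=1), (row=5, col=3)
  Distance 8: (row=5, col=0), (row=5, col=4), (row=6, col=3)
  Distance 9: (row=6, col=4), (row=7, col=3)
  Distance 10: (row=7, col=2), (row=7, col=4), (row=8, col=3)  <- goal reached here
One shortest path (10 moves): (row=1, col=0) -> (row=1, col=1) -> (row=1, col=2) -> (row=2, col=2) -> (row=3, col=2) -> (row=4, col=2) -> (row=4, col=3) -> (row=5, col=3) -> (row=6, col=3) -> (row=7, col=3) -> (row=8, col=3)

Answer: Shortest path length: 10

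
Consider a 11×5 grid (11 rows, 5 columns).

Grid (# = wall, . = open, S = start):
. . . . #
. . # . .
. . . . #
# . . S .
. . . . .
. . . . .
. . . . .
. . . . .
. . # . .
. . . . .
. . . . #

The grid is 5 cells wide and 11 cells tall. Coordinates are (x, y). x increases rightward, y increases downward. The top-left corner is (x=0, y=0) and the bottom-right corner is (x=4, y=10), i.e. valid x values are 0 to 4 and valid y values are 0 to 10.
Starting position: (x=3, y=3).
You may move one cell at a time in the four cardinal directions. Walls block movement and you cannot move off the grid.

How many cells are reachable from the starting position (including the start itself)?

BFS flood-fill from (x=3, y=3):
  Distance 0: (x=3, y=3)
  Distance 1: (x=3, y=2), (x=2, y=3), (x=4, y=3), (x=3, y=4)
  Distance 2: (x=3, y=1), (x=2, y=2), (x=1, y=3), (x=2, y=4), (x=4, y=4), (x=3, y=5)
  Distance 3: (x=3, y=0), (x=4, y=1), (x=1, y=2), (x=1, y=4), (x=2, y=5), (x=4, y=5), (x=3, y=6)
  Distance 4: (x=2, y=0), (x=1, y=1), (x=0, y=2), (x=0, y=4), (x=1, y=5), (x=2, y=6), (x=4, y=6), (x=3, y=7)
  Distance 5: (x=1, y=0), (x=0, y=1), (x=0, y=5), (x=1, y=6), (x=2, y=7), (x=4, y=7), (x=3, y=8)
  Distance 6: (x=0, y=0), (x=0, y=6), (x=1, y=7), (x=4, y=8), (x=3, y=9)
  Distance 7: (x=0, y=7), (x=1, y=8), (x=2, y=9), (x=4, y=9), (x=3, y=10)
  Distance 8: (x=0, y=8), (x=1, y=9), (x=2, y=10)
  Distance 9: (x=0, y=9), (x=1, y=10)
  Distance 10: (x=0, y=10)
Total reachable: 49 (grid has 49 open cells total)

Answer: Reachable cells: 49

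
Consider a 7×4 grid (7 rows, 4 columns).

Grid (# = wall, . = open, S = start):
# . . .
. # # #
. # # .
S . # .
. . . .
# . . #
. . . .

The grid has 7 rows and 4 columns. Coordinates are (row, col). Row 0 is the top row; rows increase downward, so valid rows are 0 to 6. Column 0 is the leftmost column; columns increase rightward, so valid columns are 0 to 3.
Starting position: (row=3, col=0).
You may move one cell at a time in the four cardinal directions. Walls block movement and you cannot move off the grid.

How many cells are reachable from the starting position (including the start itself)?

Answer: Reachable cells: 16

Derivation:
BFS flood-fill from (row=3, col=0):
  Distance 0: (row=3, col=0)
  Distance 1: (row=2, col=0), (row=3, col=1), (row=4, col=0)
  Distance 2: (row=1, col=0), (row=4, col=1)
  Distance 3: (row=4, col=2), (row=5, col=1)
  Distance 4: (row=4, col=3), (row=5, col=2), (row=6, col=1)
  Distance 5: (row=3, col=3), (row=6, col=0), (row=6, col=2)
  Distance 6: (row=2, col=3), (row=6, col=3)
Total reachable: 16 (grid has 19 open cells total)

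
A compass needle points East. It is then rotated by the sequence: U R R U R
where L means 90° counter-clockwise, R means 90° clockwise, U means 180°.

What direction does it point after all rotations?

Start: East
  U (U-turn (180°)) -> West
  R (right (90° clockwise)) -> North
  R (right (90° clockwise)) -> East
  U (U-turn (180°)) -> West
  R (right (90° clockwise)) -> North
Final: North

Answer: Final heading: North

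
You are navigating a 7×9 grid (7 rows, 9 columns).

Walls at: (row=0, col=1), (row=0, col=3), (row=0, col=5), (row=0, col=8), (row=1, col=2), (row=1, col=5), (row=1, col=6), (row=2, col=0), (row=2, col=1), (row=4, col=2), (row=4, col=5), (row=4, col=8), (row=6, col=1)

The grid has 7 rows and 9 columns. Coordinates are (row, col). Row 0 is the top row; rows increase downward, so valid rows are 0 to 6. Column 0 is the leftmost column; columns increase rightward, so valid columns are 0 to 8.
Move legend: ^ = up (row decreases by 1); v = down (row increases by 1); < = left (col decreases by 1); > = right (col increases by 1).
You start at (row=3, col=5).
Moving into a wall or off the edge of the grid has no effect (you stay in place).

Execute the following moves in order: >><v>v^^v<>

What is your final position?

Answer: Final position: (row=4, col=7)

Derivation:
Start: (row=3, col=5)
  > (right): (row=3, col=5) -> (row=3, col=6)
  > (right): (row=3, col=6) -> (row=3, col=7)
  < (left): (row=3, col=7) -> (row=3, col=6)
  v (down): (row=3, col=6) -> (row=4, col=6)
  > (right): (row=4, col=6) -> (row=4, col=7)
  v (down): (row=4, col=7) -> (row=5, col=7)
  ^ (up): (row=5, col=7) -> (row=4, col=7)
  ^ (up): (row=4, col=7) -> (row=3, col=7)
  v (down): (row=3, col=7) -> (row=4, col=7)
  < (left): (row=4, col=7) -> (row=4, col=6)
  > (right): (row=4, col=6) -> (row=4, col=7)
Final: (row=4, col=7)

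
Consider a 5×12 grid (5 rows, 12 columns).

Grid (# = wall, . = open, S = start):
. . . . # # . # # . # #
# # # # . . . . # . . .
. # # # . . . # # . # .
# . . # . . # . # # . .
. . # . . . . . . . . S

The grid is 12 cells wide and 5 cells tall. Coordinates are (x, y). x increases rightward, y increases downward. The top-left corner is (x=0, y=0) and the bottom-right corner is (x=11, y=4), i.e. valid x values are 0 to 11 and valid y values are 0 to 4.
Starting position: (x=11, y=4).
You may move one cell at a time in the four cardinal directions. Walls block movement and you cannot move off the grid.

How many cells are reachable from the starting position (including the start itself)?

BFS flood-fill from (x=11, y=4):
  Distance 0: (x=11, y=4)
  Distance 1: (x=11, y=3), (x=10, y=4)
  Distance 2: (x=11, y=2), (x=10, y=3), (x=9, y=4)
  Distance 3: (x=11, y=1), (x=8, y=4)
  Distance 4: (x=10, y=1), (x=7, y=4)
  Distance 5: (x=9, y=1), (x=7, y=3), (x=6, y=4)
  Distance 6: (x=9, y=0), (x=9, y=2), (x=5, y=4)
  Distance 7: (x=5, y=3), (x=4, y=4)
  Distance 8: (x=5, y=2), (x=4, y=3), (x=3, y=4)
  Distance 9: (x=5, y=1), (x=4, y=2), (x=6, y=2)
  Distance 10: (x=4, y=1), (x=6, y=1)
  Distance 11: (x=6, y=0), (x=7, y=1)
Total reachable: 28 (grid has 37 open cells total)

Answer: Reachable cells: 28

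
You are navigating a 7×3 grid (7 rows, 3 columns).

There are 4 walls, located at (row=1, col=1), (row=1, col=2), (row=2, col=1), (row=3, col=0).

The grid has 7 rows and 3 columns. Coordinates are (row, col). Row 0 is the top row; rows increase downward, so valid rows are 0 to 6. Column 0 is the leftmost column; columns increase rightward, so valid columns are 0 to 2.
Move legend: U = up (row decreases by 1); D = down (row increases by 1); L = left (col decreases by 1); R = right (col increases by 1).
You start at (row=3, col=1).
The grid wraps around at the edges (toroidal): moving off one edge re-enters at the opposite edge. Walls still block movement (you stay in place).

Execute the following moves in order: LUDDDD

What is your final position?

Start: (row=3, col=1)
  L (left): blocked, stay at (row=3, col=1)
  U (up): blocked, stay at (row=3, col=1)
  D (down): (row=3, col=1) -> (row=4, col=1)
  D (down): (row=4, col=1) -> (row=5, col=1)
  D (down): (row=5, col=1) -> (row=6, col=1)
  D (down): (row=6, col=1) -> (row=0, col=1)
Final: (row=0, col=1)

Answer: Final position: (row=0, col=1)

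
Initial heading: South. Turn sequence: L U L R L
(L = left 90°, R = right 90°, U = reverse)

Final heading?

Answer: Final heading: South

Derivation:
Start: South
  L (left (90° counter-clockwise)) -> East
  U (U-turn (180°)) -> West
  L (left (90° counter-clockwise)) -> South
  R (right (90° clockwise)) -> West
  L (left (90° counter-clockwise)) -> South
Final: South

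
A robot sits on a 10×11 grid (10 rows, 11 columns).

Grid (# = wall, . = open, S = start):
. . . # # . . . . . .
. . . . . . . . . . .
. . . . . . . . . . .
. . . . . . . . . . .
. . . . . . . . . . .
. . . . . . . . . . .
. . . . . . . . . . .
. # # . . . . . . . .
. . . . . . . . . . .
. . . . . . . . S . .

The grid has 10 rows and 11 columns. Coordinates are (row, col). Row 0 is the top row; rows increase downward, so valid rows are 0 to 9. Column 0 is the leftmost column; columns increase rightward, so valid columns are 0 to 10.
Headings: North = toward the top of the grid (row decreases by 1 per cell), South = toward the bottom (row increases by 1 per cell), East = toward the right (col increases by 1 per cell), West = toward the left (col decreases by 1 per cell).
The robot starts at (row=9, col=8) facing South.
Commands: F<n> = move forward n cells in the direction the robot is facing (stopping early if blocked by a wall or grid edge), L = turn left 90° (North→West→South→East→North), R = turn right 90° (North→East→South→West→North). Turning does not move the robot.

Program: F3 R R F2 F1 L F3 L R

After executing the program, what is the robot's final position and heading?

Start: (row=9, col=8), facing South
  F3: move forward 0/3 (blocked), now at (row=9, col=8)
  R: turn right, now facing West
  R: turn right, now facing North
  F2: move forward 2, now at (row=7, col=8)
  F1: move forward 1, now at (row=6, col=8)
  L: turn left, now facing West
  F3: move forward 3, now at (row=6, col=5)
  L: turn left, now facing South
  R: turn right, now facing West
Final: (row=6, col=5), facing West

Answer: Final position: (row=6, col=5), facing West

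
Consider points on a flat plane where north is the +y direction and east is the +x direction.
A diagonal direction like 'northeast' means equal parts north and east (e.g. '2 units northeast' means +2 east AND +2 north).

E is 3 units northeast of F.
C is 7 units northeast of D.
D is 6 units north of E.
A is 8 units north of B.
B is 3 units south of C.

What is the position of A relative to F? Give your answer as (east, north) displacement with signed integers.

Place F at the origin (east=0, north=0).
  E is 3 units northeast of F: delta (east=+3, north=+3); E at (east=3, north=3).
  D is 6 units north of E: delta (east=+0, north=+6); D at (east=3, north=9).
  C is 7 units northeast of D: delta (east=+7, north=+7); C at (east=10, north=16).
  B is 3 units south of C: delta (east=+0, north=-3); B at (east=10, north=13).
  A is 8 units north of B: delta (east=+0, north=+8); A at (east=10, north=21).
Therefore A relative to F: (east=10, north=21).

Answer: A is at (east=10, north=21) relative to F.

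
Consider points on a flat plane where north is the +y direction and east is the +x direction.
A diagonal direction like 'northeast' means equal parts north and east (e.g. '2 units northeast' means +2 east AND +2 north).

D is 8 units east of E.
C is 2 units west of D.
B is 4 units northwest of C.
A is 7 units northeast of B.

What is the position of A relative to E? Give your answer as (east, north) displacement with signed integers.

Place E at the origin (east=0, north=0).
  D is 8 units east of E: delta (east=+8, north=+0); D at (east=8, north=0).
  C is 2 units west of D: delta (east=-2, north=+0); C at (east=6, north=0).
  B is 4 units northwest of C: delta (east=-4, north=+4); B at (east=2, north=4).
  A is 7 units northeast of B: delta (east=+7, north=+7); A at (east=9, north=11).
Therefore A relative to E: (east=9, north=11).

Answer: A is at (east=9, north=11) relative to E.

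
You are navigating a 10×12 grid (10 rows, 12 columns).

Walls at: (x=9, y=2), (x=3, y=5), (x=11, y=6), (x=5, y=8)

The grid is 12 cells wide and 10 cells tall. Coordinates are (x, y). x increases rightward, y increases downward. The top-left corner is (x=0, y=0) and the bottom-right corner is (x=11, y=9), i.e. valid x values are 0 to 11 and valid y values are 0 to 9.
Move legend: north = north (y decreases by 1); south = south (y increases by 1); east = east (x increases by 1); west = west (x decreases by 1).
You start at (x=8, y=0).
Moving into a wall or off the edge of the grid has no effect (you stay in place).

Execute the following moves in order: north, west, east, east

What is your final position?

Start: (x=8, y=0)
  north (north): blocked, stay at (x=8, y=0)
  west (west): (x=8, y=0) -> (x=7, y=0)
  east (east): (x=7, y=0) -> (x=8, y=0)
  east (east): (x=8, y=0) -> (x=9, y=0)
Final: (x=9, y=0)

Answer: Final position: (x=9, y=0)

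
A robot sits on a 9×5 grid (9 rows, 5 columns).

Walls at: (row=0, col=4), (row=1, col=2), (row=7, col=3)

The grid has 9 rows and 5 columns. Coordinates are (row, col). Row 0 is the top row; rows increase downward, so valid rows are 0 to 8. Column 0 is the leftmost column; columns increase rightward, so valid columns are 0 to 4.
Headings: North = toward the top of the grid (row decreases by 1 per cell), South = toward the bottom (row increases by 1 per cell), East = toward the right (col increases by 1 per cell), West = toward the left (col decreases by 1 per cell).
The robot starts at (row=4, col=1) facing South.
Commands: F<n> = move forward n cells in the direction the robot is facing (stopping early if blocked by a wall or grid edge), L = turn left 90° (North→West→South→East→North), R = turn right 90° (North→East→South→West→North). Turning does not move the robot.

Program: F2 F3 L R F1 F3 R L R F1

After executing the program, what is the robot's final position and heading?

Answer: Final position: (row=8, col=0), facing West

Derivation:
Start: (row=4, col=1), facing South
  F2: move forward 2, now at (row=6, col=1)
  F3: move forward 2/3 (blocked), now at (row=8, col=1)
  L: turn left, now facing East
  R: turn right, now facing South
  F1: move forward 0/1 (blocked), now at (row=8, col=1)
  F3: move forward 0/3 (blocked), now at (row=8, col=1)
  R: turn right, now facing West
  L: turn left, now facing South
  R: turn right, now facing West
  F1: move forward 1, now at (row=8, col=0)
Final: (row=8, col=0), facing West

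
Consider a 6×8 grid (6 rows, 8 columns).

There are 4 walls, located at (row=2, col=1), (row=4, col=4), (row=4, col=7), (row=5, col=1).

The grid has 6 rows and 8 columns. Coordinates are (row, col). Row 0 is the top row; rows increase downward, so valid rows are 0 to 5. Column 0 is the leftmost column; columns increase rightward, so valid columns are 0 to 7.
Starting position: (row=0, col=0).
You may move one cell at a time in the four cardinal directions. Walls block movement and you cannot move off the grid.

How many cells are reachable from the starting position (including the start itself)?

Answer: Reachable cells: 44

Derivation:
BFS flood-fill from (row=0, col=0):
  Distance 0: (row=0, col=0)
  Distance 1: (row=0, col=1), (row=1, col=0)
  Distance 2: (row=0, col=2), (row=1, col=1), (row=2, col=0)
  Distance 3: (row=0, col=3), (row=1, col=2), (row=3, col=0)
  Distance 4: (row=0, col=4), (row=1, col=3), (row=2, col=2), (row=3, col=1), (row=4, col=0)
  Distance 5: (row=0, col=5), (row=1, col=4), (row=2, col=3), (row=3, col=2), (row=4, col=1), (row=5, col=0)
  Distance 6: (row=0, col=6), (row=1, col=5), (row=2, col=4), (row=3, col=3), (row=4, col=2)
  Distance 7: (row=0, col=7), (row=1, col=6), (row=2, col=5), (row=3, col=4), (row=4, col=3), (row=5, col=2)
  Distance 8: (row=1, col=7), (row=2, col=6), (row=3, col=5), (row=5, col=3)
  Distance 9: (row=2, col=7), (row=3, col=6), (row=4, col=5), (row=5, col=4)
  Distance 10: (row=3, col=7), (row=4, col=6), (row=5, col=5)
  Distance 11: (row=5, col=6)
  Distance 12: (row=5, col=7)
Total reachable: 44 (grid has 44 open cells total)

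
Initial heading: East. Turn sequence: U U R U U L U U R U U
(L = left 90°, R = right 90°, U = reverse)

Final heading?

Start: East
  U (U-turn (180°)) -> West
  U (U-turn (180°)) -> East
  R (right (90° clockwise)) -> South
  U (U-turn (180°)) -> North
  U (U-turn (180°)) -> South
  L (left (90° counter-clockwise)) -> East
  U (U-turn (180°)) -> West
  U (U-turn (180°)) -> East
  R (right (90° clockwise)) -> South
  U (U-turn (180°)) -> North
  U (U-turn (180°)) -> South
Final: South

Answer: Final heading: South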